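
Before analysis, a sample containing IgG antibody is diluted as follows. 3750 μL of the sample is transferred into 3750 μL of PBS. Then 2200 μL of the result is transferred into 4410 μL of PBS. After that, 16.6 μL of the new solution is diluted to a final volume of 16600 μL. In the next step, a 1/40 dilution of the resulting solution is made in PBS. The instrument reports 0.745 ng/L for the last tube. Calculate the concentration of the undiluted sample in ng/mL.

179 ng/mL

Overall dilution factor = 2 × 3.005 × 1000 × 40 = 2.40 × 10⁵.
Original = 0.745 ng/L × 2.40 × 10⁵ = 1.79 × 10⁵ ng/L = 179 ng/mL.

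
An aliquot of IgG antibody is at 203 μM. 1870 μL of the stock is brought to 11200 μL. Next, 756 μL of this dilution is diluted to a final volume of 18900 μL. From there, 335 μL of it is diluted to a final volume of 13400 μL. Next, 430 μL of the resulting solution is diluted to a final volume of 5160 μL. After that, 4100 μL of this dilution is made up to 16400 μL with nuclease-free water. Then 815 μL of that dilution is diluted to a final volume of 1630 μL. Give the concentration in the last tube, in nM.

Overall dilution factor = 5.989 × 25 × 40 × 12 × 4 × 2 = 5.75 × 10⁵.
203 μM / 5.75 × 10⁵ = 3.53 × 10⁻⁴ μM = 0.353 nM.

0.353 nM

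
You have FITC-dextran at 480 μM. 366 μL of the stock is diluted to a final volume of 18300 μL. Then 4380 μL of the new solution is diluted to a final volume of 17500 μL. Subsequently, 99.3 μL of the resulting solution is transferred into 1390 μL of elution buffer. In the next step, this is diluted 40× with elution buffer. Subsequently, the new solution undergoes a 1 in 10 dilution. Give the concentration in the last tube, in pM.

401 pM

Overall dilution factor = 50 × 3.995 × 15.00 × 40 × 10 = 1.20 × 10⁶.
480 μM / 1.20 × 10⁶ = 4.01 × 10⁻⁴ μM = 401 pM.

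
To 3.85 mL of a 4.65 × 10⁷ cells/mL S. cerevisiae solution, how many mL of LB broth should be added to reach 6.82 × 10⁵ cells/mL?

259 mL

V₂ = C₁V₁/C₂ = 4.65 × 10⁷ × 3.85 / 6.82 × 10⁵ = 262 mL.
Diluent to add = V₂ − V₁ = 262 − 3.85 = 259 mL.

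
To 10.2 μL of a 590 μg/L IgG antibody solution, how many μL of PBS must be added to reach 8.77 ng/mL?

676 μL

8.77 ng/mL = 8.77 μg/L.
V₂ = C₁V₁/C₂ = 590 × 10.2 / 8.77 = 686 μL.
Diluent to add = V₂ − V₁ = 686 − 10.2 = 676 μL.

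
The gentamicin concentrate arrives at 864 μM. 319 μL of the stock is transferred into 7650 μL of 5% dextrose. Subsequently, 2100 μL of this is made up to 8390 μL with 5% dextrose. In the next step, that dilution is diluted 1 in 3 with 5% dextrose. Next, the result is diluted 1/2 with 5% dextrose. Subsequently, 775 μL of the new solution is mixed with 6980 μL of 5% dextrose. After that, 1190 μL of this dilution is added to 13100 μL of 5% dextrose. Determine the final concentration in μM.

0.0120 μM

Overall dilution factor = 24.98 × 3.995 × 3 × 2 × 10.01 × 12.01 = 7.20 × 10⁴.
864 μM / 7.20 × 10⁴ = 0.0120 μM.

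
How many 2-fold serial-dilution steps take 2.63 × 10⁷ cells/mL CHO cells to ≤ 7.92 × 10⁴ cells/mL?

Need 2ⁿ ≥ 332, so n ≥ log(332)/log(2) = 8.38.
Minimum whole steps: n = 9.

9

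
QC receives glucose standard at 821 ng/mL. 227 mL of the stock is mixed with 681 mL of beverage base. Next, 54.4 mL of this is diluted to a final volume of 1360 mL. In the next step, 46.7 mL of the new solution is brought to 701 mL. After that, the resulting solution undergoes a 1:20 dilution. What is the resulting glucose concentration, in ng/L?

Overall dilution factor = 4 × 25 × 15.01 × 20 = 3.00 × 10⁴.
821 ng/mL / 3.00 × 10⁴ = 0.0273 ng/mL = 27.3 ng/L.

27.3 ng/L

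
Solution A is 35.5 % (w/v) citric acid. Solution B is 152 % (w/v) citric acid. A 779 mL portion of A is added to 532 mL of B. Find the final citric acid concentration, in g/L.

C_mix = (C_A·V_A + C_B·V_B)/(V_A + V_B) = (35.5×779 + 152×532) / 1311 = 82.8 % (w/v) = 828 g/L.

828 g/L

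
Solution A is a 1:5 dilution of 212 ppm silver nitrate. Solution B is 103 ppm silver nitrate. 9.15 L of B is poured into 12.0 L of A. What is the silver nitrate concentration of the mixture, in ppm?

C_A = 212 ppm / 5 = 42.4 ppm.
C_mix = (C_A·V_A + C_B·V_B)/(V_A + V_B) = (42.4×12.0 + 103×9.15) / 21.15 = 68.6 ppm.

68.6 ppm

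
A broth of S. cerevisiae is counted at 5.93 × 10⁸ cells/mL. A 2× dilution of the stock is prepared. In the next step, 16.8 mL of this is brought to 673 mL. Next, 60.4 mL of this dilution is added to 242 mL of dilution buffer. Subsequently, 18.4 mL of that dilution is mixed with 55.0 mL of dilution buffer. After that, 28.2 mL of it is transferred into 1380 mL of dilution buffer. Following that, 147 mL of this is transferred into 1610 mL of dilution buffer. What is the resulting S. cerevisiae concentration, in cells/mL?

Overall dilution factor = 2 × 40.06 × 5.007 × 3.989 × 49.94 × 11.95 = 9.55 × 10⁵.
5.93 × 10⁸ cells/mL / 9.55 × 10⁵ = 621 cells/mL.

621 cells/mL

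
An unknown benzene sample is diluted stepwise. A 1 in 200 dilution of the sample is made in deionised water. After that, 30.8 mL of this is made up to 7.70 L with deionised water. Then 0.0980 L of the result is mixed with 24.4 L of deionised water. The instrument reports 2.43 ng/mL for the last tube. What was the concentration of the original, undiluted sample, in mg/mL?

Overall dilution factor = 200 × 250 × 250.0 = 1.25 × 10⁷.
Original = 2.43 ng/mL × 1.25 × 10⁷ = 3.04 × 10⁷ ng/mL = 30.4 mg/mL.

30.4 mg/mL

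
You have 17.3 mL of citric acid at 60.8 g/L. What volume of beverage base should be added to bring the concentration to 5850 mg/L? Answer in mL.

163 mL

5850 mg/L = 5.85 g/L.
V₂ = C₁V₁/C₂ = 60.8 × 17.3 / 5.85 = 180 mL.
Diluent to add = V₂ − V₁ = 180 − 17.3 = 163 mL.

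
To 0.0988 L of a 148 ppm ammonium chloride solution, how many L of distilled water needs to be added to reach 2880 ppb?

4.98 L

2880 ppb = 2.88 ppm.
V₂ = C₁V₁/C₂ = 148 × 0.0988 / 2.88 = 5.08 L.
Diluent to add = V₂ − V₁ = 5.08 − 0.0988 = 4.98 L.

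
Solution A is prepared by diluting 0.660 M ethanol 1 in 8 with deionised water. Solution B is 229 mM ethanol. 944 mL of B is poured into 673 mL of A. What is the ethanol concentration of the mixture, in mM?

C_A = 0.660 M / 8 = 0.0825 M.
C_B = 229 mM = 0.229 M.
C_mix = (C_A·V_A + C_B·V_B)/(V_A + V_B) = (0.0825×673 + 0.229×944) / 1617 = 0.168 M = 168 mM.

168 mM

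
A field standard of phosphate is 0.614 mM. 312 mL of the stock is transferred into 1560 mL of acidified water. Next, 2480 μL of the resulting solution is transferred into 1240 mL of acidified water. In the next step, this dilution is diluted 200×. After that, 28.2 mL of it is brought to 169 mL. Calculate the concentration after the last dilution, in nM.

0.170 nM

Overall dilution factor = 6 × 501 × 200 × 5.993 = 3.60 × 10⁶.
0.614 mM / 3.60 × 10⁶ = 1.70 × 10⁻⁷ mM = 0.170 nM.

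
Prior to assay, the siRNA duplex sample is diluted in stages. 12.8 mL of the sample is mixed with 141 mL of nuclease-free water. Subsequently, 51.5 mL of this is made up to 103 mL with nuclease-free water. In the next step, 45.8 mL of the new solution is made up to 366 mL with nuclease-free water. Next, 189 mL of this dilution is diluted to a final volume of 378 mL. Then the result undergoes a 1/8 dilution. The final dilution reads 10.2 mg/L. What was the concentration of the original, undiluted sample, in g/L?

31.3 g/L

Overall dilution factor = 12.02 × 2 × 7.991 × 2 × 8 = 3073.
Original = 10.2 mg/L × 3073 = 3.13 × 10⁴ mg/L = 31.3 g/L.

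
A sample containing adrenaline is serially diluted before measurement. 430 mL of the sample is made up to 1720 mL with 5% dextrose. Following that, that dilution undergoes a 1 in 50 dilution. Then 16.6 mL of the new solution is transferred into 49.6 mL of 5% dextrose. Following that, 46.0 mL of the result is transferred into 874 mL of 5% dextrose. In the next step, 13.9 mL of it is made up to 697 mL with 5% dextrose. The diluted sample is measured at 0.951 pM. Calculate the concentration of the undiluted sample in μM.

Overall dilution factor = 4 × 50 × 3.988 × 20 × 50.14 = 8.00 × 10⁵.
Original = 0.951 pM × 8.00 × 10⁵ = 7.61 × 10⁵ pM = 0.761 μM.

0.761 μM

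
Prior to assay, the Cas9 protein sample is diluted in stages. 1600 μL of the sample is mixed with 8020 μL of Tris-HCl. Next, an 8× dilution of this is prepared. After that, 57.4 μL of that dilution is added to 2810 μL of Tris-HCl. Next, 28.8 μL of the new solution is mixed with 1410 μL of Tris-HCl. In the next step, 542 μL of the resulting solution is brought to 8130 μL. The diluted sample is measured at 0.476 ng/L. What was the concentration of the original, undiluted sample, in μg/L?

Overall dilution factor = 6.013 × 8 × 49.95 × 49.96 × 15 = 1.80 × 10⁶.
Original = 0.476 ng/L × 1.80 × 10⁶ = 8.57 × 10⁵ ng/L = 857 μg/L.

857 μg/L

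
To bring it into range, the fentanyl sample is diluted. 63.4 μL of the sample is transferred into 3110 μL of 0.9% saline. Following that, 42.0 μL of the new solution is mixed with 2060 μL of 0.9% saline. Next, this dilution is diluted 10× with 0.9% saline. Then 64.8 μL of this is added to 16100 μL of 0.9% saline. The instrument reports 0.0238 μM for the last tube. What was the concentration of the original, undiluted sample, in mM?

149 mM

Overall dilution factor = 50.05 × 50.05 × 10 × 249.5 = 6.25 × 10⁶.
Original = 0.0238 μM × 6.25 × 10⁶ = 1.49 × 10⁵ μM = 149 mM.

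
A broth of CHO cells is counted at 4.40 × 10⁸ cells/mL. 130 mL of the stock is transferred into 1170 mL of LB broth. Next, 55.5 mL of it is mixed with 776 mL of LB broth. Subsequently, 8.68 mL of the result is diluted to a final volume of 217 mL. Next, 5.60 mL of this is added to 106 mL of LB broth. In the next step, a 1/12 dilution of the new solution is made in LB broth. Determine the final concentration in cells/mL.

491 cells/mL

Overall dilution factor = 10 × 14.98 × 25 × 19.93 × 12 = 8.96 × 10⁵.
4.40 × 10⁸ cells/mL / 8.96 × 10⁵ = 491 cells/mL.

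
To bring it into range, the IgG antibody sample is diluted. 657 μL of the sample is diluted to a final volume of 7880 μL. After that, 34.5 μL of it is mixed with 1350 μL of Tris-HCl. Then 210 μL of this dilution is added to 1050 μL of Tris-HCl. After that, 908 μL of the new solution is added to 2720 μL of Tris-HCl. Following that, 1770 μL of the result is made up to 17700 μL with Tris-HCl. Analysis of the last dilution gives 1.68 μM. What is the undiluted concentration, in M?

0.194 M

Overall dilution factor = 11.99 × 40.13 × 6 × 3.996 × 10 = 1.15 × 10⁵.
Original = 1.68 μM × 1.15 × 10⁵ = 1.94 × 10⁵ μM = 0.194 M.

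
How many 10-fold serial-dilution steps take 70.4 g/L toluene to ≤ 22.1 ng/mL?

Need 10ⁿ ≥ 3.19 × 10⁶, so n ≥ log(3.19 × 10⁶)/log(10) = 6.50.
Minimum whole steps: n = 7.

7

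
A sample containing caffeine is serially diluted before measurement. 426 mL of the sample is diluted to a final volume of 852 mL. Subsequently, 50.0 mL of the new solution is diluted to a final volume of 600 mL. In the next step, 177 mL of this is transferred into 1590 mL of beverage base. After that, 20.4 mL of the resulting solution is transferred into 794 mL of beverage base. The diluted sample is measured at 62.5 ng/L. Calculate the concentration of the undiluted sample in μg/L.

598 μg/L

Overall dilution factor = 2 × 12 × 9.983 × 39.92 = 9565.
Original = 62.5 ng/L × 9565 = 5.98 × 10⁵ ng/L = 598 μg/L.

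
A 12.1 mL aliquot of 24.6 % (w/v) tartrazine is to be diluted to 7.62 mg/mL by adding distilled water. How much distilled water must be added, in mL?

7.62 mg/mL = 0.762 % (w/v).
V₂ = C₁V₁/C₂ = 24.6 × 12.1 / 0.762 = 391 mL.
Diluent to add = V₂ − V₁ = 391 − 12.1 = 379 mL.

379 mL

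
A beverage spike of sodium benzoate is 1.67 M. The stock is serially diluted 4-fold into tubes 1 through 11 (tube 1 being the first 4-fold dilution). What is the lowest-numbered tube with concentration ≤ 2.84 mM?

Tube n has concentration 1.67 M / 4ⁿ.
Need 4ⁿ ≥ 1.67 M / 2.84 mM = 588, so n ≥ 4.60.
First such tube: n = 5.

tube 5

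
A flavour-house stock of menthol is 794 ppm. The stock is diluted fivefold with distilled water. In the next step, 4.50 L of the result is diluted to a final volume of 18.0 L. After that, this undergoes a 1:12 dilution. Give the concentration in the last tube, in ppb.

3310 ppb

Overall dilution factor = 5 × 4 × 12 = 240.
794 ppm / 240 = 3.31 ppm = 3310 ppb.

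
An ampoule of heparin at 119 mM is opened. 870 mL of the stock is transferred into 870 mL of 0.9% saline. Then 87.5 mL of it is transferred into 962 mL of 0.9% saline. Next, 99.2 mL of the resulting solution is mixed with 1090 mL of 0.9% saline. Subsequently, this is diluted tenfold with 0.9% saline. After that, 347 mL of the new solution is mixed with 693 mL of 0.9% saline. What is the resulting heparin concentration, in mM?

0.0138 mM

Overall dilution factor = 2 × 11.99 × 11.99 × 10 × 2.997 = 8619.
119 mM / 8619 = 0.0138 mM.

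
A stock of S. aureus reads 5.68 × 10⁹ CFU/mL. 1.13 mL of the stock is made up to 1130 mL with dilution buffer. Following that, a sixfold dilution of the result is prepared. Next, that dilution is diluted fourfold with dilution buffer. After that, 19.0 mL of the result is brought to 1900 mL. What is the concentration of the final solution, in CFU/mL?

2370 CFU/mL

Overall dilution factor = 1000 × 6 × 4 × 100 = 2.40 × 10⁶.
5.68 × 10⁹ CFU/mL / 2.40 × 10⁶ = 2370 CFU/mL.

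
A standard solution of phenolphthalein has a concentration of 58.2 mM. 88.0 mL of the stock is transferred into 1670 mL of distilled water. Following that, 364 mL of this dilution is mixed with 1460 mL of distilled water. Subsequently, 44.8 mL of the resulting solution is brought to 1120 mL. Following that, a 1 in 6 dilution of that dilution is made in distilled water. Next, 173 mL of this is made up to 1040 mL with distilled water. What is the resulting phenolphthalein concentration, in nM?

645 nM

Overall dilution factor = 19.98 × 5.011 × 25 × 6 × 6.012 = 9.03 × 10⁴.
58.2 mM / 9.03 × 10⁴ = 6.45 × 10⁻⁴ mM = 645 nM.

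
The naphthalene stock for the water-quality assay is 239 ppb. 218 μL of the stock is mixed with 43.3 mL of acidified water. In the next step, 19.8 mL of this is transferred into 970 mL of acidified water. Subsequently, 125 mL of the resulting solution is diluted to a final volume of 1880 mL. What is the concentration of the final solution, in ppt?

Overall dilution factor = 199.6 × 49.99 × 15.04 = 1.50 × 10⁵.
239 ppb / 1.50 × 10⁵ = 1.59 × 10⁻³ ppb = 1.59 ppt.

1.59 ppt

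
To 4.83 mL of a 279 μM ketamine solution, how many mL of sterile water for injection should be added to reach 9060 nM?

144 mL

9060 nM = 9.06 μM.
V₂ = C₁V₁/C₂ = 279 × 4.83 / 9.06 = 149 mL.
Diluent to add = V₂ − V₁ = 149 − 4.83 = 144 mL.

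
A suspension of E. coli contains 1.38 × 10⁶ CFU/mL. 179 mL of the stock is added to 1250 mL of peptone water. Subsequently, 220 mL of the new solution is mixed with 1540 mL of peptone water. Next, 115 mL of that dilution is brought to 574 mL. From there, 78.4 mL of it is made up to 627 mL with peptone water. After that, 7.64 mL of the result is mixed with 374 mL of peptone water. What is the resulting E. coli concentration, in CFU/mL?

10.8 CFU/mL

Overall dilution factor = 7.983 × 8 × 4.991 × 7.997 × 49.95 = 1.27 × 10⁵.
1.38 × 10⁶ CFU/mL / 1.27 × 10⁵ = 10.8 CFU/mL.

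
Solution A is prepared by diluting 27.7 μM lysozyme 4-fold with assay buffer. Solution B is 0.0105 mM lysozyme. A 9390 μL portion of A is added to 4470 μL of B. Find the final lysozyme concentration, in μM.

C_A = 27.7 μM / 4 = 6.92 μM.
C_B = 0.0105 mM = 10.5 μM.
C_mix = (C_A·V_A + C_B·V_B)/(V_A + V_B) = (6.92×9390 + 10.5×4470) / 13860 = 8.08 μM.

8.08 μM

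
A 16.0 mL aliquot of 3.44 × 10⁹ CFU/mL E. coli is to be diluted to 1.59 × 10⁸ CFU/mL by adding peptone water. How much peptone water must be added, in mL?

330 mL

V₂ = C₁V₁/C₂ = 3.44 × 10⁹ × 16.0 / 1.59 × 10⁸ = 346 mL.
Diluent to add = V₂ − V₁ = 346 − 16.0 = 330 mL.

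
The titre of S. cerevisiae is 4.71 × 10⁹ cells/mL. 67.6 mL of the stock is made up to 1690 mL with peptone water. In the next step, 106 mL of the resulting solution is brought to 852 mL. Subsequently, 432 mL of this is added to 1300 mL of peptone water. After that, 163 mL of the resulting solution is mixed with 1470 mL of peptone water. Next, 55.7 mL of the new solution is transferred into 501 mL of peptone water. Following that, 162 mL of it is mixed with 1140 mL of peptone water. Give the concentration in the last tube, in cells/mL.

Overall dilution factor = 25 × 8.038 × 4.009 × 10.02 × 9.995 × 8.037 = 6.48 × 10⁵.
4.71 × 10⁹ cells/mL / 6.48 × 10⁵ = 7260 cells/mL.

7260 cells/mL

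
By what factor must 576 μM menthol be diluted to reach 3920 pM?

1.47 × 10⁵

Factor = C₀/C_target = 576 μM / 3920 pM = 1.47 × 10⁵.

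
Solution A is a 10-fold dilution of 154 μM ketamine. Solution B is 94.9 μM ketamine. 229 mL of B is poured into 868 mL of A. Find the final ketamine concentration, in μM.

C_A = 154 μM / 10 = 15.4 μM.
C_mix = (C_A·V_A + C_B·V_B)/(V_A + V_B) = (15.4×868 + 94.9×229) / 1097 = 32.0 μM.

32.0 μM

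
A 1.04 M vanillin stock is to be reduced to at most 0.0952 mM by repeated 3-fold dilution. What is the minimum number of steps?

9

Need 3ⁿ ≥ 1.09 × 10⁴, so n ≥ log(1.09 × 10⁴)/log(3) = 8.46.
Minimum whole steps: n = 9.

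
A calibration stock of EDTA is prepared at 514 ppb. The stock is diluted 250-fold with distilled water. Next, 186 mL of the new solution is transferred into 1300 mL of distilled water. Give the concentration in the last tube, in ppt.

257 ppt

Overall dilution factor = 250 × 7.989 = 1997.
514 ppb / 1997 = 0.257 ppb = 257 ppt.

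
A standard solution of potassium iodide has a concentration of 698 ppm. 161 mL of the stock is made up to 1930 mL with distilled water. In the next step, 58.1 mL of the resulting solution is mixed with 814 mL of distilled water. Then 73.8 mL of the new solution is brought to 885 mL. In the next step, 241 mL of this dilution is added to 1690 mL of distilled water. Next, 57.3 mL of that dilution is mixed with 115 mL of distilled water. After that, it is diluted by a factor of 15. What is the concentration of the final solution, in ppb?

Overall dilution factor = 11.99 × 15.01 × 11.99 × 8.012 × 3.007 × 15 = 7.80 × 10⁵.
698 ppm / 7.80 × 10⁵ = 8.95 × 10⁻⁴ ppm = 0.895 ppb.

0.895 ppb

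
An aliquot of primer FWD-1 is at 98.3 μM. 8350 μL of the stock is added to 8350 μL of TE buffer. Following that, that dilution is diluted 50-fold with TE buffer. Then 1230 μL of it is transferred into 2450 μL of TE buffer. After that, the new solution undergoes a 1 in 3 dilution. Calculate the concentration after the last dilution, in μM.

0.110 μM

Overall dilution factor = 2 × 50 × 2.992 × 3 = 898.
98.3 μM / 898 = 0.110 μM.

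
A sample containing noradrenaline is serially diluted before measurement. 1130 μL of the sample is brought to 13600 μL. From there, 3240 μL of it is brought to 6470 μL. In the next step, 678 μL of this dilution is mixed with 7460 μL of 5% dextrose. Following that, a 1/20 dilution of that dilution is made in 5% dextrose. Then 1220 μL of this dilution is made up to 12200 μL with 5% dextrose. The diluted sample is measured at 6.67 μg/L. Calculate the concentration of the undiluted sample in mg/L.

Overall dilution factor = 12.04 × 1.997 × 12.00 × 20 × 10 = 5.77 × 10⁴.
Original = 6.67 μg/L × 5.77 × 10⁴ = 3.85 × 10⁵ μg/L = 385 mg/L.

385 mg/L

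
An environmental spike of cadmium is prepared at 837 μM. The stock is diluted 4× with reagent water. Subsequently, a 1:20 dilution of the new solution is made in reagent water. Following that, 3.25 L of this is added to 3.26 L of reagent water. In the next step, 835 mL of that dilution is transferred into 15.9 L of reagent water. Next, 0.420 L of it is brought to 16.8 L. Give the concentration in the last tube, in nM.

Overall dilution factor = 4 × 20 × 2.003 × 20.04 × 40 = 1.28 × 10⁵.
837 μM / 1.28 × 10⁵ = 6.52 × 10⁻³ μM = 6.52 nM.

6.52 nM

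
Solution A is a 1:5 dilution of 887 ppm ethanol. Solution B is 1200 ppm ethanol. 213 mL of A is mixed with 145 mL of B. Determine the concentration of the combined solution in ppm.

C_A = 887 ppm / 5 = 177 ppm.
C_mix = (C_A·V_A + C_B·V_B)/(V_A + V_B) = (177×213 + 1200×145) / 358.0 = 592 ppm.

592 ppm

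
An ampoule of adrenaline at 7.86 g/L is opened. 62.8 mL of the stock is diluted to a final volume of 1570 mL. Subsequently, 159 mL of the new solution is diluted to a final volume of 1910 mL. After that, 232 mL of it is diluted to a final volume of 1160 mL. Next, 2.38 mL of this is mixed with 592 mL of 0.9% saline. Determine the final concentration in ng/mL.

Overall dilution factor = 25 × 12.01 × 5 × 249.7 = 3.75 × 10⁵.
7.86 g/L / 3.75 × 10⁵ = 2.10 × 10⁻⁵ g/L = 21.0 ng/mL.

21.0 ng/mL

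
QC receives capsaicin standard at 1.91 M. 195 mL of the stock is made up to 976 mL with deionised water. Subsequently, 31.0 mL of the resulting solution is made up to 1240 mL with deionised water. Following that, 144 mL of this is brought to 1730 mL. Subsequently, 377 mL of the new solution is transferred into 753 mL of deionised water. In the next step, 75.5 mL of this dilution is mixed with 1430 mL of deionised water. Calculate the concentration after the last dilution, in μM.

Overall dilution factor = 5.005 × 40 × 12.01 × 2.997 × 19.94 = 1.44 × 10⁵.
1.91 M / 1.44 × 10⁵ = 1.33 × 10⁻⁵ M = 13.3 μM.

13.3 μM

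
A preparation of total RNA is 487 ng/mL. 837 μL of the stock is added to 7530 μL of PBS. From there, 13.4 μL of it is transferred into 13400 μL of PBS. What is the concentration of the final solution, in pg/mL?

Overall dilution factor = 9.996 × 1001 = 1.00 × 10⁴.
487 ng/mL / 1.00 × 10⁴ = 0.0487 ng/mL = 48.7 pg/mL.

48.7 pg/mL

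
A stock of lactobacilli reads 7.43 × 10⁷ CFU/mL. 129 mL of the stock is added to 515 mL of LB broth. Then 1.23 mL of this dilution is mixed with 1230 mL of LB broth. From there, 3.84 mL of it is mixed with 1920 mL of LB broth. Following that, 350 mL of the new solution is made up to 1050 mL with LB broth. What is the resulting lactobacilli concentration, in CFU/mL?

9.89 CFU/mL

Overall dilution factor = 4.992 × 1001 × 501 × 3 = 7.51 × 10⁶.
7.43 × 10⁷ CFU/mL / 7.51 × 10⁶ = 9.89 CFU/mL.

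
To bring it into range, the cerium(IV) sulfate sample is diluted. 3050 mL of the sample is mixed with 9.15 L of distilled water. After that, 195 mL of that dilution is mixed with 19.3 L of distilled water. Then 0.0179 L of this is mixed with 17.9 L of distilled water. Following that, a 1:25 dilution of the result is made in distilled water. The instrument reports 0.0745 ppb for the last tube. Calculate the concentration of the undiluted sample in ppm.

746 ppm

Overall dilution factor = 4 × 99.97 × 1001 × 25 = 1.00 × 10⁷.
Original = 0.0745 ppb × 1.00 × 10⁷ = 7.46 × 10⁵ ppb = 746 ppm.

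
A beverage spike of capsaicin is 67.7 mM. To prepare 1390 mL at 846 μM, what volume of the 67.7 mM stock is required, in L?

846 μM = 0.846 mM.
V₁ = C₂V₂/C₁ = 0.846 × 1390 / 67.7 = 17.4 mL = 0.0174 L.

0.0174 L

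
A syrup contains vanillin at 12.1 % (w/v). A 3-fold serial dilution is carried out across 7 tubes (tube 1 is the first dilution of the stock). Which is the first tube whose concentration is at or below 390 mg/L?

tube 6

Tube n has concentration 12.1 % (w/v) / 3ⁿ.
Need 3ⁿ ≥ 12.1 % (w/v) / 390 mg/L = 310, so n ≥ 5.22.
First such tube: n = 6.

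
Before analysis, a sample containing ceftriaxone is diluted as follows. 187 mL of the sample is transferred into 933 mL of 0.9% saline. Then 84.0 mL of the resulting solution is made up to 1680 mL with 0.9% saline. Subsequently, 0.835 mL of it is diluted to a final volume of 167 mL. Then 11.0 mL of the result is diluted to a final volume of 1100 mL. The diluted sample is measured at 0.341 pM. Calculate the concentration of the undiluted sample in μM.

Overall dilution factor = 5.989 × 20 × 200 × 100 = 2.40 × 10⁶.
Original = 0.341 pM × 2.40 × 10⁶ = 8.17 × 10⁵ pM = 0.817 μM.

0.817 μM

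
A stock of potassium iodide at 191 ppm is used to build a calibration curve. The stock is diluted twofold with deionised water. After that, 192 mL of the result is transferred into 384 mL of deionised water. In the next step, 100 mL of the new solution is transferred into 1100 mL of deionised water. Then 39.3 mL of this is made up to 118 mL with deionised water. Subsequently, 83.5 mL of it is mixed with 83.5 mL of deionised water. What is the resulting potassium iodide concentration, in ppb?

442 ppb

Overall dilution factor = 2 × 3 × 12 × 3.003 × 2 = 432.
191 ppm / 432 = 0.442 ppm = 442 ppb.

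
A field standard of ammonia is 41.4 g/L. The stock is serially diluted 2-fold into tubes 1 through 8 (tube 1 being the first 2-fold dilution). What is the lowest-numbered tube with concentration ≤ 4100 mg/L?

tube 4

Tube n has concentration 41.4 g/L / 2ⁿ.
Need 2ⁿ ≥ 41.4 g/L / 4100 mg/L = 10.1, so n ≥ 3.34.
First such tube: n = 4.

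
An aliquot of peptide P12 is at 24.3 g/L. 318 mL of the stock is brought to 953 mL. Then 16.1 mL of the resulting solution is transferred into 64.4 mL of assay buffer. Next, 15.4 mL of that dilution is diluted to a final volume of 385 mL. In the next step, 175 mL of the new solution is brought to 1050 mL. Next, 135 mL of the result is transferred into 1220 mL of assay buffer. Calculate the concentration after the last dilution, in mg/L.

1.08 mg/L

Overall dilution factor = 2.997 × 5 × 25 × 6 × 10.04 = 2.26 × 10⁴.
24.3 g/L / 2.26 × 10⁴ = 1.08 × 10⁻³ g/L = 1.08 mg/L.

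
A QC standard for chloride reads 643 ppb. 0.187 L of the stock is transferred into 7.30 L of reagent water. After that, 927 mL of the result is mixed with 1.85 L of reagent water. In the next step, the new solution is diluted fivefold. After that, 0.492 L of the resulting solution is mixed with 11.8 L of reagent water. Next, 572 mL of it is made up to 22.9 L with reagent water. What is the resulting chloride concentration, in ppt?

1.07 ppt

Overall dilution factor = 40.04 × 2.996 × 5 × 24.98 × 40.03 = 6.00 × 10⁵.
643 ppb / 6.00 × 10⁵ = 1.07 × 10⁻³ ppb = 1.07 ppt.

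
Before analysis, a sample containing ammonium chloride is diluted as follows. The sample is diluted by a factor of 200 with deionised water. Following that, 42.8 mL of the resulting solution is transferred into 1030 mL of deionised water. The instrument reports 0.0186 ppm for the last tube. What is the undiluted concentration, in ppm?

Overall dilution factor = 200 × 25.07 = 5013.
Original = 0.0186 ppm × 5013 = 93.2 ppm.

93.2 ppm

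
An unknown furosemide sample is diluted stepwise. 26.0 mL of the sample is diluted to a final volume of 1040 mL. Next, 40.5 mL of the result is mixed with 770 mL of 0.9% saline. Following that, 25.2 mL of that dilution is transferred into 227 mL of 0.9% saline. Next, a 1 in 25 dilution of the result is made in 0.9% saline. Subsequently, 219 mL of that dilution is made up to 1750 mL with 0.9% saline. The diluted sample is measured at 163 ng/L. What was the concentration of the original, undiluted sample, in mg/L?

Overall dilution factor = 40 × 20.01 × 10.01 × 25 × 7.991 = 1.60 × 10⁶.
Original = 163 ng/L × 1.60 × 10⁶ = 2.61 × 10⁸ ng/L = 261 mg/L.

261 mg/L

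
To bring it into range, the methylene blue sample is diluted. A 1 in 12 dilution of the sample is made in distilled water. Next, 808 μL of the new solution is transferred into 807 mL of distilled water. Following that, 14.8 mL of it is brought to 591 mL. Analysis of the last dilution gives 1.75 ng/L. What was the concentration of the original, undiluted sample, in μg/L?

Overall dilution factor = 12 × 999.8 × 39.93 = 4.79 × 10⁵.
Original = 1.75 ng/L × 4.79 × 10⁵ = 8.38 × 10⁵ ng/L = 838 μg/L.

838 μg/L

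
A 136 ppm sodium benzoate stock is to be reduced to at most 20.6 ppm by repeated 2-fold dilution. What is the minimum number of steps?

3

Need 2ⁿ ≥ 6.60, so n ≥ log(6.60)/log(2) = 2.72.
Minimum whole steps: n = 3.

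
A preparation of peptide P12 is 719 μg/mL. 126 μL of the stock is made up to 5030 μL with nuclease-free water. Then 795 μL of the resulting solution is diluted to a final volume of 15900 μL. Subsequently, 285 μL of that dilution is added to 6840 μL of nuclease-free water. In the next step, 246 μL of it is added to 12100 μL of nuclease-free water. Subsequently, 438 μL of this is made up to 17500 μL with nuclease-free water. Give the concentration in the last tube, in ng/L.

18.0 ng/L

Overall dilution factor = 39.92 × 20 × 25 × 50.19 × 39.95 = 4.00 × 10⁷.
719 μg/mL / 4.00 × 10⁷ = 1.80 × 10⁻⁵ μg/mL = 18.0 ng/L.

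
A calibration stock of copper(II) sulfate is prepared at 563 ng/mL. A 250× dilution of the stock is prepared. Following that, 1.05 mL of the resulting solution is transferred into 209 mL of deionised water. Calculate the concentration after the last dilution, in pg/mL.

11.3 pg/mL

Overall dilution factor = 250 × 200.0 = 5.00 × 10⁴.
563 ng/mL / 5.00 × 10⁴ = 0.0113 ng/mL = 11.3 pg/mL.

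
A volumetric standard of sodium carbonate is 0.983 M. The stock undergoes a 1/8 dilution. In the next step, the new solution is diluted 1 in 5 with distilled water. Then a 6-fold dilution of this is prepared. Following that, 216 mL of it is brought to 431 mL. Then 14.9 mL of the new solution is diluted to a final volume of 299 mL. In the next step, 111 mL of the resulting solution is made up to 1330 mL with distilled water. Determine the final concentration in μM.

Overall dilution factor = 8 × 5 × 6 × 1.995 × 20.07 × 11.98 = 1.15 × 10⁵.
0.983 M / 1.15 × 10⁵ = 8.54 × 10⁻⁶ M = 8.54 μM.

8.54 μM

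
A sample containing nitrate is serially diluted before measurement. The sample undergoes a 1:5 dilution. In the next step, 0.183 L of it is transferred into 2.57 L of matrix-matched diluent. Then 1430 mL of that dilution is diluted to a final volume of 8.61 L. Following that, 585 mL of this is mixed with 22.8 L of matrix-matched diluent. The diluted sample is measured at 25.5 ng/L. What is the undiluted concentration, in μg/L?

462 μg/L

Overall dilution factor = 5 × 15.04 × 6.021 × 39.97 = 1.81 × 10⁴.
Original = 25.5 ng/L × 1.81 × 10⁴ = 4.62 × 10⁵ ng/L = 462 μg/L.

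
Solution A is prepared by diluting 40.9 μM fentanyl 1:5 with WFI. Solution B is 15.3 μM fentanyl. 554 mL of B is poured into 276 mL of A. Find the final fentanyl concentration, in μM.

C_A = 40.9 μM / 5 = 8.18 μM.
C_mix = (C_A·V_A + C_B·V_B)/(V_A + V_B) = (8.18×276 + 15.3×554) / 830.0 = 12.9 μM.

12.9 μM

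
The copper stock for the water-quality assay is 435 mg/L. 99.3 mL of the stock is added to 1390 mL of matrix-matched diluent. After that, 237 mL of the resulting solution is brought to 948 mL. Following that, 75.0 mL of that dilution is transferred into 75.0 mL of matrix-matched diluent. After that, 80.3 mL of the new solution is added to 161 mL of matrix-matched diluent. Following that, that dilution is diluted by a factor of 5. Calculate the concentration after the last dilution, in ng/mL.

Overall dilution factor = 15.00 × 4 × 2 × 3.005 × 5 = 1803.
435 mg/L / 1803 = 0.241 mg/L = 241 ng/mL.

241 ng/mL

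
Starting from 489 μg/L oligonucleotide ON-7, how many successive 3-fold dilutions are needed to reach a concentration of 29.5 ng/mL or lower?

Need 3ⁿ ≥ 16.6, so n ≥ log(16.6)/log(3) = 2.56.
Minimum whole steps: n = 3.

3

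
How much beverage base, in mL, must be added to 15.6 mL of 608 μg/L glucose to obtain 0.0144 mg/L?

643 mL

0.0144 mg/L = 14.4 μg/L.
V₂ = C₁V₁/C₂ = 608 × 15.6 / 14.4 = 659 mL.
Diluent to add = V₂ − V₁ = 659 − 15.6 = 643 mL.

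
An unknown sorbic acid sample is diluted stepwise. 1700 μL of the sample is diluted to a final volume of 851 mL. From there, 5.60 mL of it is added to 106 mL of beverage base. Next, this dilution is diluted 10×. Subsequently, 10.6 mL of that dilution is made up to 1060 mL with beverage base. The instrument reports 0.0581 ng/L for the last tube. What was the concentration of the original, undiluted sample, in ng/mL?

580 ng/mL

Overall dilution factor = 500.6 × 19.93 × 10 × 100 = 9.98 × 10⁶.
Original = 0.0581 ng/L × 9.98 × 10⁶ = 5.80 × 10⁵ ng/L = 580 ng/mL.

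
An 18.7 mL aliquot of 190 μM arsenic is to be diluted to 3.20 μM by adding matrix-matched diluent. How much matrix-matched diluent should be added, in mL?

V₂ = C₁V₁/C₂ = 190 × 18.7 / 3.20 = 1110 mL.
Diluent to add = V₂ − V₁ = 1110 − 18.7 = 1090 mL.

1090 mL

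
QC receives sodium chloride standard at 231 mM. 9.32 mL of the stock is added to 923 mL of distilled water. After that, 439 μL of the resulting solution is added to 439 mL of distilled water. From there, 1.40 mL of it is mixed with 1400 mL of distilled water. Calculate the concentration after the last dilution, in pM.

Overall dilution factor = 100.0 × 1001 × 1001 = 1.00 × 10⁸.
231 mM / 1.00 × 10⁸ = 2.30 × 10⁻⁶ mM = 2300 pM.

2300 pM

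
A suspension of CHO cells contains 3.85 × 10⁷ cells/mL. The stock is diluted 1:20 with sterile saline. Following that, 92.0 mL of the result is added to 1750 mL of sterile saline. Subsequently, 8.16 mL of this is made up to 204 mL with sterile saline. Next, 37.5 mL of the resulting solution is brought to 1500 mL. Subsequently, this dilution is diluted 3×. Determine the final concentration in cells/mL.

32.0 cells/mL

Overall dilution factor = 20 × 20.02 × 25 × 40 × 3 = 1.20 × 10⁶.
3.85 × 10⁷ cells/mL / 1.20 × 10⁶ = 32.0 cells/mL.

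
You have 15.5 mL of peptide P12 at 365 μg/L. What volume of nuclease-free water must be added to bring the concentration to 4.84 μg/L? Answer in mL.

V₂ = C₁V₁/C₂ = 365 × 15.5 / 4.84 = 1169 mL.
Diluent to add = V₂ − V₁ = 1169 − 15.5 = 1150 mL.

1150 mL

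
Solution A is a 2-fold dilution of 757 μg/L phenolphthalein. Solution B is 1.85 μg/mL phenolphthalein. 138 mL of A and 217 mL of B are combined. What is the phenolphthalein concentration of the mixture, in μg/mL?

C_A = 757 μg/L / 2 = 378 μg/L.
C_B = 1.85 μg/mL = 1850 μg/L.
C_mix = (C_A·V_A + C_B·V_B)/(V_A + V_B) = (378×138 + 1850×217) / 355.0 = 1278 μg/L = 1.28 μg/mL.

1.28 μg/mL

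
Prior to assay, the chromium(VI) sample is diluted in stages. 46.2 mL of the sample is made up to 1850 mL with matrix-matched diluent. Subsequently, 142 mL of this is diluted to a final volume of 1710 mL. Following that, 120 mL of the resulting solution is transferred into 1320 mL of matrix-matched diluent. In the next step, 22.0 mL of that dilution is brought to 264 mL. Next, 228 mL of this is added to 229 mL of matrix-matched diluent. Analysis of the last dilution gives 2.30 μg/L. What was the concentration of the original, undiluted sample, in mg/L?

320 mg/L

Overall dilution factor = 40.04 × 12.04 × 12 × 12 × 2.004 = 1.39 × 10⁵.
Original = 2.30 μg/L × 1.39 × 10⁵ = 3.20 × 10⁵ μg/L = 320 mg/L.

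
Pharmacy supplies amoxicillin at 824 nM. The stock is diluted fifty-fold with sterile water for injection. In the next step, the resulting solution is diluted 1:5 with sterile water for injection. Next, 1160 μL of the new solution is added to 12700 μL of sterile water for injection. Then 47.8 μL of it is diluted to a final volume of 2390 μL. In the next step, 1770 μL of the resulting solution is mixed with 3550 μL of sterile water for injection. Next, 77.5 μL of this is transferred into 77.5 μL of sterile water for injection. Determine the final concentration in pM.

Overall dilution factor = 50 × 5 × 11.95 × 50 × 3.006 × 2 = 8.98 × 10⁵.
824 nM / 8.98 × 10⁵ = 9.18 × 10⁻⁴ nM = 0.918 pM.

0.918 pM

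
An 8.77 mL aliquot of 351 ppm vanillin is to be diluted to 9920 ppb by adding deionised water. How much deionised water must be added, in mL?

302 mL

9920 ppb = 9.92 ppm.
V₂ = C₁V₁/C₂ = 351 × 8.77 / 9.92 = 310 mL.
Diluent to add = V₂ − V₁ = 310 − 8.77 = 302 mL.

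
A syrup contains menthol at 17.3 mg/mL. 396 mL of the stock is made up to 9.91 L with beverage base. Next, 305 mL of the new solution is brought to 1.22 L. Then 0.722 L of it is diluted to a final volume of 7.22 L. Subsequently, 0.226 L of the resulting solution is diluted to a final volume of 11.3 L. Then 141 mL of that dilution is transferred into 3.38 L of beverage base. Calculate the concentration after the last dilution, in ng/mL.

13.8 ng/mL

Overall dilution factor = 25.03 × 4 × 10 × 50 × 24.97 = 1.25 × 10⁶.
17.3 mg/mL / 1.25 × 10⁶ = 1.38 × 10⁻⁵ mg/mL = 13.8 ng/mL.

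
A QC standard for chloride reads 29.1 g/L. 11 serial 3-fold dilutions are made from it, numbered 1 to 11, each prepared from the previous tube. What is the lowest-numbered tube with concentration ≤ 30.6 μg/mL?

tube 7

Tube n has concentration 29.1 g/L / 3ⁿ.
Need 3ⁿ ≥ 29.1 g/L / 30.6 μg/mL = 951, so n ≥ 6.24.
First such tube: n = 7.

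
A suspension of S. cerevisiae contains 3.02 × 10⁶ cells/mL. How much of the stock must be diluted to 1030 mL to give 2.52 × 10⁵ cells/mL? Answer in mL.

V₁ = C₂V₂/C₁ = 2.52 × 10⁵ × 1030 / 3.02 × 10⁶ = 85.9 mL.

85.9 mL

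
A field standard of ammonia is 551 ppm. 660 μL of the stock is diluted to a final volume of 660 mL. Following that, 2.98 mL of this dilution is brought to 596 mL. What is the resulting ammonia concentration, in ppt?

2760 ppt

Overall dilution factor = 1000 × 200 = 2.00 × 10⁵.
551 ppm / 2.00 × 10⁵ = 2.75 × 10⁻³ ppm = 2760 ppt.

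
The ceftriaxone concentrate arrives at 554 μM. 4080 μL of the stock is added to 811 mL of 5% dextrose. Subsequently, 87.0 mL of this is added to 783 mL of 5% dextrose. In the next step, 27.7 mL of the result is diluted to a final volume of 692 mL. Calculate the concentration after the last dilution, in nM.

11.1 nM

Overall dilution factor = 199.8 × 10 × 24.98 = 4.99 × 10⁴.
554 μM / 4.99 × 10⁴ = 0.0111 μM = 11.1 nM.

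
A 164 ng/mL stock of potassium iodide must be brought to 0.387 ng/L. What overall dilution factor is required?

4.24 × 10⁵

Factor = C₀/C_target = 164 ng/mL / 0.387 ng/L = 4.24 × 10⁵.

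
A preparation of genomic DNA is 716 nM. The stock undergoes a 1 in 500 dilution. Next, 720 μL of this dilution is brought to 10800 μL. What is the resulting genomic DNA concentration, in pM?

95.5 pM

Overall dilution factor = 500 × 15 = 7500.
716 nM / 7500 = 0.0955 nM = 95.5 pM.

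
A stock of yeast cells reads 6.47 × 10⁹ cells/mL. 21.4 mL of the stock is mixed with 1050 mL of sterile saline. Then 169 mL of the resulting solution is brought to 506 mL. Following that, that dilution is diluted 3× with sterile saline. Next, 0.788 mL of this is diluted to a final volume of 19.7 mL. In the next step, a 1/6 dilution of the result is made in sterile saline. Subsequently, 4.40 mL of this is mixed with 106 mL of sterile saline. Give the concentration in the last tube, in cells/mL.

Overall dilution factor = 50.07 × 2.994 × 3 × 25 × 6 × 25.09 = 1.69 × 10⁶.
6.47 × 10⁹ cells/mL / 1.69 × 10⁶ = 3820 cells/mL.

3820 cells/mL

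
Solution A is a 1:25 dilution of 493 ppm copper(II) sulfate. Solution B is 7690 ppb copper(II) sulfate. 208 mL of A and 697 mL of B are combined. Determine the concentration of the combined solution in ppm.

10.5 ppm

C_A = 493 ppm / 25 = 19.7 ppm.
C_B = 7690 ppb = 7.69 ppm.
C_mix = (C_A·V_A + C_B·V_B)/(V_A + V_B) = (19.7×208 + 7.69×697) / 905.0 = 10.5 ppm.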